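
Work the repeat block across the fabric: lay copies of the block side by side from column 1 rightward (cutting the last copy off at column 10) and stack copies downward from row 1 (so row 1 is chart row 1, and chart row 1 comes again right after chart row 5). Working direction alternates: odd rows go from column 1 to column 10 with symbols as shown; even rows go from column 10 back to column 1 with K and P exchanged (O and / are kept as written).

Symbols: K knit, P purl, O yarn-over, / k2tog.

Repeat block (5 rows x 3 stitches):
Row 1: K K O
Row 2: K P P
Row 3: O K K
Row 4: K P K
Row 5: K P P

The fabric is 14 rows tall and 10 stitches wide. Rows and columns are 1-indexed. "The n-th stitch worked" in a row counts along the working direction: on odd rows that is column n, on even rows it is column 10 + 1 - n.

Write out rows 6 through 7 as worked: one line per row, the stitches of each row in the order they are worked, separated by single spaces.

Row 6: chart row 1, WS - tiled (columns 1-10): K K O K K O K K O K; work from column 10 back to 1 with K<->P swapped.
Row 7: chart row 2, RS - tile across columns 1-10 and work as-is.

== ROWS AS WORKED ==
P O P P O P P O P P
K P P K P P K P P K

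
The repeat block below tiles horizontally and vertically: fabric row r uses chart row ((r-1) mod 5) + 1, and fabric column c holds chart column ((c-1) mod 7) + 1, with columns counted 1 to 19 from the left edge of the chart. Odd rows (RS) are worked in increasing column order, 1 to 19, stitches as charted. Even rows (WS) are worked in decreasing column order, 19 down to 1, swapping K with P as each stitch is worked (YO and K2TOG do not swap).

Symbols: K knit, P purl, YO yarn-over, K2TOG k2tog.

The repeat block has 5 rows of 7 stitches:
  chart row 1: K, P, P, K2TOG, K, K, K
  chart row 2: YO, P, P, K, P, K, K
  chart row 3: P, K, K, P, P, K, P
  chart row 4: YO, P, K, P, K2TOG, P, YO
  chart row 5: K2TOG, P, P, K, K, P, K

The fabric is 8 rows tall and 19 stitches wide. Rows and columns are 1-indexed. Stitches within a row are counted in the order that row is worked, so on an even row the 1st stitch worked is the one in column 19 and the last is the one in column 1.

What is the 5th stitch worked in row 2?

Stitch:
YO

Derivation:
Row 2 uses chart row ((2-1) mod 5)+1 = 2. Row 2 is even, so WS.
Chart row 2 tiled across columns 1-19: YO P P K P K K YO P P K P K K YO P P K P
WS: work from column 19 back to column 1 (reverse the tiled row), swapping K<->P (YO and K2TOG unchanged).
Row 2 as worked: K P K K YO P P K P K K YO P P K P K K YO
Stitch 5 in working order -> YO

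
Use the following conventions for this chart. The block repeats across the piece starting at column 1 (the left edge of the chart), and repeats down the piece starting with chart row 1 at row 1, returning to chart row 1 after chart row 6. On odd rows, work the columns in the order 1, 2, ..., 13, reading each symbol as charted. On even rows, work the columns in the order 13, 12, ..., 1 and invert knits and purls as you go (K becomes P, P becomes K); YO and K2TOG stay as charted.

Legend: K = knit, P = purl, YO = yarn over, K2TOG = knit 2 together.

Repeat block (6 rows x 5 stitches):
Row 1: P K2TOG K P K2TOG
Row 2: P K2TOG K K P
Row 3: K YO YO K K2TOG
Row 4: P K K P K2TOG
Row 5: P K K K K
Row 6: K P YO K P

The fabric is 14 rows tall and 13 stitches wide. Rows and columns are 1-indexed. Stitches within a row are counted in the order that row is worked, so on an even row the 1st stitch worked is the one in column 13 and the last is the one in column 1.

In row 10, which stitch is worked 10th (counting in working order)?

Stitch:
K

Derivation:
For row 10: chart row = ((10-1) mod 6) + 1 = 4; this is a WS (even) row.
Chart row 4 tiled across columns 1-13: P K K P K2TOG P K K P K2TOG P K K
Wrong side: read the tiled row from column 13 down to 1 and exchange K with P (leave YO, K2TOG).
Row 10 as worked: P P K K2TOG K P P K K2TOG K P P K
Stitch 10 in working order -> K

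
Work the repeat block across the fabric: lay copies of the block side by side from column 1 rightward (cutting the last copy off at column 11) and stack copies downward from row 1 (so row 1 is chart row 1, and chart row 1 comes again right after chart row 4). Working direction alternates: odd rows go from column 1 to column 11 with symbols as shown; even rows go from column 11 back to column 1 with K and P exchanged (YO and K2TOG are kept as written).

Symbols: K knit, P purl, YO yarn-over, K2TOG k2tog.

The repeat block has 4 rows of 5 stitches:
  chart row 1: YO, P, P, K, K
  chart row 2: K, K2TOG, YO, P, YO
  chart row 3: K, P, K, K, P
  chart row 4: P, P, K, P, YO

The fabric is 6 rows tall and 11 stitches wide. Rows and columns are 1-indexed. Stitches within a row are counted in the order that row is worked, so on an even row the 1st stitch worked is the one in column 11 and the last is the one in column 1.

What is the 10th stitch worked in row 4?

== STITCH ==
K

Derivation:
Row 4: (4-1) mod 4 = 3, so use chart row 4. Even row -> WS.
Chart row 4 tiled across columns 1-11: P P K P YO P P K P YO P
WS row: flip the tiled sequence (start at column 11) and apply K<->P; YO and K2TOG stay.
Row 4 as worked: K YO K P K K YO K P K K
Stitch 10 in working order -> K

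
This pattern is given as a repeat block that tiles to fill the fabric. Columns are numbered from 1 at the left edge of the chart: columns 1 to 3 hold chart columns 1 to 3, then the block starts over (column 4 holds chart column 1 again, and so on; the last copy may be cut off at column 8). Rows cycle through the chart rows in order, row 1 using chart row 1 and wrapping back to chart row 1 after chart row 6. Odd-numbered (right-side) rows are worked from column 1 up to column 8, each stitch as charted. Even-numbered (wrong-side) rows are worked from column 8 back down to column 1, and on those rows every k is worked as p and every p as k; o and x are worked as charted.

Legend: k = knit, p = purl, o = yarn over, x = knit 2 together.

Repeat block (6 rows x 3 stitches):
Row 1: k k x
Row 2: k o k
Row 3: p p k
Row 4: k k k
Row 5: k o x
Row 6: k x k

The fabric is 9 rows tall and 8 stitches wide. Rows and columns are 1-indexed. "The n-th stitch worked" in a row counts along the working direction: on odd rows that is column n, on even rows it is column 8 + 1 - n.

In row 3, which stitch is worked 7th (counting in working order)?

For row 3: chart row = ((3-1) mod 6) + 1 = 3; this is a RS (odd) row.
Chart row 3 tiled across columns 1-8: p p k p p k p p
RS: work column 1 to column 8, symbols as charted — the tiled row is the row as worked.
Counting 7 along the worked row gives p.

Stitch:
p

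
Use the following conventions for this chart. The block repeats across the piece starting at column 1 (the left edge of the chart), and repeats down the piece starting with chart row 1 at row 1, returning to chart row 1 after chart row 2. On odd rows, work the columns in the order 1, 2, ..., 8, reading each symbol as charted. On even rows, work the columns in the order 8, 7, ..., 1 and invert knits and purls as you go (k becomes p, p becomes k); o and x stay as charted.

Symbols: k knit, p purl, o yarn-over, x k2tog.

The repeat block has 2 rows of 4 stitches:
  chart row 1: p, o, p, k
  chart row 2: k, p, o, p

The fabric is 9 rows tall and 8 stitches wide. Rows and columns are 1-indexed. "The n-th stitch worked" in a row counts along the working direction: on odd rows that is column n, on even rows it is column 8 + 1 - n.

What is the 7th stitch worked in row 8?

Result:
k

Derivation:
Row 8 uses chart row ((8-1) mod 2)+1 = 2. Row 8 is even, so WS.
Chart row 2 tiled across columns 1-8: k p o p k p o p
Wrong side: read the tiled row from column 8 down to 1 and exchange k with p (leave o, x).
Row 8 as worked: k o k p k o k p
Stitch 7 in working order -> k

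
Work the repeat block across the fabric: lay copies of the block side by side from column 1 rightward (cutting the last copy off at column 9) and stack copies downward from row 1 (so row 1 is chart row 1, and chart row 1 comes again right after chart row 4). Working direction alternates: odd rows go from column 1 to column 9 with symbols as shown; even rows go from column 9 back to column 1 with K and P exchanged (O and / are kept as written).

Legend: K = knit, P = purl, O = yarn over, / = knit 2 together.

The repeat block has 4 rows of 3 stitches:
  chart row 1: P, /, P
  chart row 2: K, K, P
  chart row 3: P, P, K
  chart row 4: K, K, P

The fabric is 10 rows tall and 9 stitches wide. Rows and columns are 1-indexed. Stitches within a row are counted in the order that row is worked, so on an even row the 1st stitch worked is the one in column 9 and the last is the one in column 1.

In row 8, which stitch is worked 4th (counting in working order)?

== STITCH ==
K

Derivation:
Row 8: (8-1) mod 4 = 3, so use chart row 4. Even row -> WS.
Chart row 4 tiled across columns 1-9: K K P K K P K K P
WS row: flip the tiled sequence (start at column 9) and apply K<->P; O and / stay.
Row 8 as worked: K P P K P P K P P
Counting 4 along the worked row gives K.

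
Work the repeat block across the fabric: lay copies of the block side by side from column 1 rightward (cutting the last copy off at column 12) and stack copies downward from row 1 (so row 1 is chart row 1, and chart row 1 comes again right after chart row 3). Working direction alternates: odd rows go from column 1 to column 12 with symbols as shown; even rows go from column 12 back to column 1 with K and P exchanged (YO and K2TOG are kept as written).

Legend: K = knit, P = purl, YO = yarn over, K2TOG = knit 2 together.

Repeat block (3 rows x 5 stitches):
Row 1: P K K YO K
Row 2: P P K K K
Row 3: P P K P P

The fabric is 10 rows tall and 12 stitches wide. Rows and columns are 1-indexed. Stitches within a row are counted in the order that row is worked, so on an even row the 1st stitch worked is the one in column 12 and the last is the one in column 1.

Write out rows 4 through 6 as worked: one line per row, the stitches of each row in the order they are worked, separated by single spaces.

Row 4: chart row 1, WS - tiled (columns 1-12): P K K YO K P K K YO K P K; work from column 12 back to 1 with K<->P swapped.
Row 5: chart row 2, RS - tile across columns 1-12 and work as-is.
Row 6: chart row 3, WS - tiled (columns 1-12): P P K P P P P K P P P P; work from column 12 back to 1 with K<->P swapped.

== ROWS AS WORKED ==
P K P YO P P K P YO P P K
P P K K K P P K K K P P
K K K K P K K K K P K K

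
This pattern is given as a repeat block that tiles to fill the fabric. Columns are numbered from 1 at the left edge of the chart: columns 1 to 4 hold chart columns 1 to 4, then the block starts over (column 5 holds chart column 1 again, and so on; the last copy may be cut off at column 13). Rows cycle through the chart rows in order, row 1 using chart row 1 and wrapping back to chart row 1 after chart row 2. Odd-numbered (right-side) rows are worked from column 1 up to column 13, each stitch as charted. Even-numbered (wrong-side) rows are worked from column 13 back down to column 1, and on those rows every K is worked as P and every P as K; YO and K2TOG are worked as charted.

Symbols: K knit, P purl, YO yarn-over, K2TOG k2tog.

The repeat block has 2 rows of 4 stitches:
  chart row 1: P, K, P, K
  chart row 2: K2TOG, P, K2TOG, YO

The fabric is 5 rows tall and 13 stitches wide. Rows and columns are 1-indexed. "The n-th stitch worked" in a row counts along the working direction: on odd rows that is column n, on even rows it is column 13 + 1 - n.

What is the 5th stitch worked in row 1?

For row 1: chart row = ((1-1) mod 2) + 1 = 1; this is a RS (odd) row.
Chart row 1 tiled across columns 1-13: P K P K P K P K P K P K P
RS row: no reversal, no swap; stitch n worked = column n.
Counting 5 along the worked row gives P.

Result:
P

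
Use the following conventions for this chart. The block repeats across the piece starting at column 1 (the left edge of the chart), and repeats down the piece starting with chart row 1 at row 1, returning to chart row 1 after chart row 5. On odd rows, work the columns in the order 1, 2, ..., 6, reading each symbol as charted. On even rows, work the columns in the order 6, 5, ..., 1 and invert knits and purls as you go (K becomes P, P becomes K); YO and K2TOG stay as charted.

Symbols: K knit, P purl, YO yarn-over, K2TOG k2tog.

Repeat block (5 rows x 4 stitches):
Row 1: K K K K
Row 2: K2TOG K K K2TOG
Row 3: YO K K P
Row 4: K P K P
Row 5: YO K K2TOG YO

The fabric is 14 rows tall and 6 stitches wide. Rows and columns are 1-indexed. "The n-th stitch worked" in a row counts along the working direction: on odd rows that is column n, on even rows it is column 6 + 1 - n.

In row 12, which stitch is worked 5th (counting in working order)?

Result:
P

Derivation:
For row 12: chart row = ((12-1) mod 5) + 1 = 2; this is a WS (even) row.
Chart row 2 tiled across columns 1-6: K2TOG K K K2TOG K2TOG K
Wrong side: read the tiled row from column 6 down to 1 and exchange K with P (leave YO, K2TOG).
Row 12 as worked: P K2TOG K2TOG P P K2TOG
The 5th stitch worked is P.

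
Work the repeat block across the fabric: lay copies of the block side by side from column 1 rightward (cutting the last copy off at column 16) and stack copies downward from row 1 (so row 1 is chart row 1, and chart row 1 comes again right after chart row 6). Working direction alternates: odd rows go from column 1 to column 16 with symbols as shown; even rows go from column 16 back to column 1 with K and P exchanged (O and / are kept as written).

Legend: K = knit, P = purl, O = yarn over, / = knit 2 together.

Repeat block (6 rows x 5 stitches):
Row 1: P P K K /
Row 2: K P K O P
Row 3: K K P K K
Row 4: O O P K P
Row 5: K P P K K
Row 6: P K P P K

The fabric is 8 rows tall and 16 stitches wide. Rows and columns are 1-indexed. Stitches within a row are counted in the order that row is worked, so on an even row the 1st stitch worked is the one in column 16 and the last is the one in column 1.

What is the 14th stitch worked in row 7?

Result:
K

Derivation:
Row 7: (7-1) mod 6 = 0, so use chart row 1. Odd row -> RS.
Chart row 1 tiled across columns 1-16: P P K K / P P K K / P P K K / P
RS row: no reversal, no swap; stitch n worked = column n.
The 14th stitch worked is K.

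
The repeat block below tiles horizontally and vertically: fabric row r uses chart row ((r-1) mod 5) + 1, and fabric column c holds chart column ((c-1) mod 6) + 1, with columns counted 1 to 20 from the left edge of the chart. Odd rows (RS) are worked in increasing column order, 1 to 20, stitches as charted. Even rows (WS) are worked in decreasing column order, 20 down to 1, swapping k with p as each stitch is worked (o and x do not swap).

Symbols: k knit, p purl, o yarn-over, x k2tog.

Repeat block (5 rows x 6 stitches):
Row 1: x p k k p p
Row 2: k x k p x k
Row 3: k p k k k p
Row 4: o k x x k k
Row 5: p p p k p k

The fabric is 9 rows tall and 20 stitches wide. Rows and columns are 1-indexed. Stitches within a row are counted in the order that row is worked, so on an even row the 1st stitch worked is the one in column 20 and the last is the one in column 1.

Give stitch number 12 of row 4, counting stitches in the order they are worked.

Row 4 uses chart row ((4-1) mod 5)+1 = 4. Row 4 is even, so WS.
Chart row 4 tiled across columns 1-20: o k x x k k o k x x k k o k x x k k o k
WS: work from column 20 back to column 1 (reverse the tiled row), swapping k<->p (o and x unchanged).
Row 4 as worked: p o p p x x p o p p x x p o p p x x p o
Stitch 12 in working order -> x

== STITCH ==
x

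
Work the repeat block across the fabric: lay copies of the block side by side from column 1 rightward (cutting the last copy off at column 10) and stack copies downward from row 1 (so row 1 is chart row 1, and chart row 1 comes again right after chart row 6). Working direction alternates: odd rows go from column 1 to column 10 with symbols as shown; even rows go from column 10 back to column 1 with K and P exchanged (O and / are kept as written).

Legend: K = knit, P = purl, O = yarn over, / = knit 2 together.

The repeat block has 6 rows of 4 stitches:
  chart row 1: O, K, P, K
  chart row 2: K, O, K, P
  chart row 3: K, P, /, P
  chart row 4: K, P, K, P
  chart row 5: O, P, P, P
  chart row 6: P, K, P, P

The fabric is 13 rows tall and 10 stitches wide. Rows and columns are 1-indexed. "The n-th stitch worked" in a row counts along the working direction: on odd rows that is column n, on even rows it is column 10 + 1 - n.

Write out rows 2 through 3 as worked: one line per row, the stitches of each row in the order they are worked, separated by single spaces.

Rows as worked:
O P K P O P K P O P
K P / P K P / P K P

Derivation:
Row 2: chart row 2, WS - tiled (columns 1-10): K O K P K O K P K O; work from column 10 back to 1 with K<->P swapped.
Row 3: chart row 3, RS - tile across columns 1-10 and work as-is.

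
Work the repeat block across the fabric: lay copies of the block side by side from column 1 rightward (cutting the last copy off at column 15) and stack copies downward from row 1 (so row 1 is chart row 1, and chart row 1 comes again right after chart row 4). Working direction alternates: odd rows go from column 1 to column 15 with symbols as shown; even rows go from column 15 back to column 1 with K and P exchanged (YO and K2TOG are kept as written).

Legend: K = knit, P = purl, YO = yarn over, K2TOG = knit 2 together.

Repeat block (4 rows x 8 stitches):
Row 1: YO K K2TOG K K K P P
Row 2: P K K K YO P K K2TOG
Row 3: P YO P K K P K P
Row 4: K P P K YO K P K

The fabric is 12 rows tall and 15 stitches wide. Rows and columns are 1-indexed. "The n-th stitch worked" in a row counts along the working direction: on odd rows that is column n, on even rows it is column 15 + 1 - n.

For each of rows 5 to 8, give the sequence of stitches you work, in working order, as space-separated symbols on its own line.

== ROWS AS WORKED ==
YO K K2TOG K K K P P YO K K2TOG K K K P
P K YO P P P K K2TOG P K YO P P P K
P YO P K K P K P P YO P K K P K
K P YO P K K P P K P YO P K K P

Derivation:
Row 5: chart row 1, RS - tile across columns 1-15 and work as-is.
Row 6: chart row 2, WS - tiled (columns 1-15): P K K K YO P K K2TOG P K K K YO P K; work from column 15 back to 1 with K<->P swapped.
Row 7: chart row 3, RS - tile across columns 1-15 and work as-is.
Row 8: chart row 4, WS - tiled (columns 1-15): K P P K YO K P K K P P K YO K P; work from column 15 back to 1 with K<->P swapped.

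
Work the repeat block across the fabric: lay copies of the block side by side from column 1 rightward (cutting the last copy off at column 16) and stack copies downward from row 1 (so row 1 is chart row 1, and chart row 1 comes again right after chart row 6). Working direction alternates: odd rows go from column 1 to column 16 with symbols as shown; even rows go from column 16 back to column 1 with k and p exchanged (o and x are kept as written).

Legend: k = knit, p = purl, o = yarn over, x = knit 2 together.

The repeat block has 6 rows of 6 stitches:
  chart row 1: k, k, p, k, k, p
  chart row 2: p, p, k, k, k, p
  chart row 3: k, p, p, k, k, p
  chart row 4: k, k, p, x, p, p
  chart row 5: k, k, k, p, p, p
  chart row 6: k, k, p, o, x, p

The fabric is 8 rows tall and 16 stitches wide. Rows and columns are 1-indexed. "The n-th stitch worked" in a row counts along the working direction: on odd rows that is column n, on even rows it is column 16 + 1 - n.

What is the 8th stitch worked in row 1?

Result:
k

Derivation:
Row 1: (1-1) mod 6 = 0, so use chart row 1. Odd row -> RS.
Chart row 1 tiled across columns 1-16: k k p k k p k k p k k p k k p k
Right side: take the tiled row as-is (worked left to right from column 1).
The 8th stitch worked is k.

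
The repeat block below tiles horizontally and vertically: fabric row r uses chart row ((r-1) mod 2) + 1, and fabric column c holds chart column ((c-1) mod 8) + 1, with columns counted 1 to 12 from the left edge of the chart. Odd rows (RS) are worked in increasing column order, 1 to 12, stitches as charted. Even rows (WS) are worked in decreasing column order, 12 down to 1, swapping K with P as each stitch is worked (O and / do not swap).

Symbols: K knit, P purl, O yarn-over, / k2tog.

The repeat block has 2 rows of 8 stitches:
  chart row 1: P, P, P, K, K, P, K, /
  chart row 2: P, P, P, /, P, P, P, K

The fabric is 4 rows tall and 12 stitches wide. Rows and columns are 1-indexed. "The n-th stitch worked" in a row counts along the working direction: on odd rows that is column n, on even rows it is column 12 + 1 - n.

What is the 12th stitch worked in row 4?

Result:
K

Derivation:
Row 4: (4-1) mod 2 = 1, so use chart row 2. Even row -> WS.
Chart row 2 tiled across columns 1-12: P P P / P P P K P P P /
WS: work from column 12 back to column 1 (reverse the tiled row), swapping K<->P (O and / unchanged).
Row 4 as worked: / K K K P K K K / K K K
The 12th stitch worked is K.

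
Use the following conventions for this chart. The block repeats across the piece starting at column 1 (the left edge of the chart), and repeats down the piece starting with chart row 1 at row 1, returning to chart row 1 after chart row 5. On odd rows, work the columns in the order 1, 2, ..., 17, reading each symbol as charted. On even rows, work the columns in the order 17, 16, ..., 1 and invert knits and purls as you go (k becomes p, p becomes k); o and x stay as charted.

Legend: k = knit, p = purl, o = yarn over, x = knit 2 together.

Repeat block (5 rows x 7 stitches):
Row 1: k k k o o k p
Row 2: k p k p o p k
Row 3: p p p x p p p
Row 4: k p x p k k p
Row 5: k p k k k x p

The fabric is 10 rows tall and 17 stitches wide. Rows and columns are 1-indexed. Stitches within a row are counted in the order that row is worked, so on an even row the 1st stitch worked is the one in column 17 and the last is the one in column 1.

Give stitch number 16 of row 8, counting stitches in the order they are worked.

Result:
k

Derivation:
For row 8: chart row = ((8-1) mod 5) + 1 = 3; this is a WS (even) row.
Chart row 3 tiled across columns 1-17: p p p x p p p p p p x p p p p p p
WS row: flip the tiled sequence (start at column 17) and apply k<->p; o and x stay.
Row 8 as worked: k k k k k k x k k k k k k x k k k
Stitch 16 in working order -> k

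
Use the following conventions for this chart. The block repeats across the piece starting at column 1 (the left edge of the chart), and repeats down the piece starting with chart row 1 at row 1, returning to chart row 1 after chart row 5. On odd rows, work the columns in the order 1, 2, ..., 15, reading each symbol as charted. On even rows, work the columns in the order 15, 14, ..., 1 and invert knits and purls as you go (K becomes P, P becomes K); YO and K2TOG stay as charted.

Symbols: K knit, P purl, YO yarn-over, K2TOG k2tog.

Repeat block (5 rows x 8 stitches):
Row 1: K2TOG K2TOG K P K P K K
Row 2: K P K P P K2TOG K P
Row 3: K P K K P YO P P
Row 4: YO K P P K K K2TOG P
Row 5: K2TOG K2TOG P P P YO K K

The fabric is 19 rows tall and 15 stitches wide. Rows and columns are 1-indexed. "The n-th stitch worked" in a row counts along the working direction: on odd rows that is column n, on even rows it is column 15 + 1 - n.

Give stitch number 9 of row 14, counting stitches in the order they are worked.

For row 14: chart row = ((14-1) mod 5) + 1 = 4; this is a WS (even) row.
Chart row 4 tiled across columns 1-15: YO K P P K K K2TOG P YO K P P K K K2TOG
Wrong side: read the tiled row from column 15 down to 1 and exchange K with P (leave YO, K2TOG).
Row 14 as worked: K2TOG P P K K P YO K K2TOG P P K K P YO
The 9th stitch worked is K2TOG.

== STITCH ==
K2TOG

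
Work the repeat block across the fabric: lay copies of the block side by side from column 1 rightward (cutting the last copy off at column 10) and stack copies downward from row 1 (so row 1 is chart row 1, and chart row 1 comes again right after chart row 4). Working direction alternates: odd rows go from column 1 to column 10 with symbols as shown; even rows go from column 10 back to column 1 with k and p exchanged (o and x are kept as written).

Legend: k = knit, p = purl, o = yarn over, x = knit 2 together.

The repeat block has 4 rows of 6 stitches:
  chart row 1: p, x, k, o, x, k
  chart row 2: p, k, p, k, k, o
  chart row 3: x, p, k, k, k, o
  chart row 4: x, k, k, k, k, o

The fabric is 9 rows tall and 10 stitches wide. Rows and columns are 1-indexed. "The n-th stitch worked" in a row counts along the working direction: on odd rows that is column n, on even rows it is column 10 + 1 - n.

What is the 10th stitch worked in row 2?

Result:
k

Derivation:
For row 2: chart row = ((2-1) mod 4) + 1 = 2; this is a WS (even) row.
Chart row 2 tiled across columns 1-10: p k p k k o p k p k
WS: work from column 10 back to column 1 (reverse the tiled row), swapping k<->p (o and x unchanged).
Row 2 as worked: p k p k o p p k p k
The 10th stitch worked is k.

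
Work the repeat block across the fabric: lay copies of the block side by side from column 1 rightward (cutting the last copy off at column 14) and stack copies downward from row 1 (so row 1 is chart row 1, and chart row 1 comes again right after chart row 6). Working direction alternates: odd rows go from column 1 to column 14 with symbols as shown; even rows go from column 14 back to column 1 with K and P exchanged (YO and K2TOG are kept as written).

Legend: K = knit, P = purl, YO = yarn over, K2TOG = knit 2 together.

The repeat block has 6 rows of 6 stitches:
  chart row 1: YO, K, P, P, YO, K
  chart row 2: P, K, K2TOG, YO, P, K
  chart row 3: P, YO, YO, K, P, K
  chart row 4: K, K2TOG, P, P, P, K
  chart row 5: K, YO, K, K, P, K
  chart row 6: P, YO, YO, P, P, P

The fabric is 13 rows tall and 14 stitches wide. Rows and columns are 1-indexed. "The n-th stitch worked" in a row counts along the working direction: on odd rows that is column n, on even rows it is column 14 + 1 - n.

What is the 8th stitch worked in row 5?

Row 5 uses chart row ((5-1) mod 6)+1 = 5. Row 5 is odd, so RS.
Chart row 5 tiled across columns 1-14: K YO K K P K K YO K K P K K YO
Right side: take the tiled row as-is (worked left to right from column 1).
Counting 8 along the worked row gives YO.

Stitch:
YO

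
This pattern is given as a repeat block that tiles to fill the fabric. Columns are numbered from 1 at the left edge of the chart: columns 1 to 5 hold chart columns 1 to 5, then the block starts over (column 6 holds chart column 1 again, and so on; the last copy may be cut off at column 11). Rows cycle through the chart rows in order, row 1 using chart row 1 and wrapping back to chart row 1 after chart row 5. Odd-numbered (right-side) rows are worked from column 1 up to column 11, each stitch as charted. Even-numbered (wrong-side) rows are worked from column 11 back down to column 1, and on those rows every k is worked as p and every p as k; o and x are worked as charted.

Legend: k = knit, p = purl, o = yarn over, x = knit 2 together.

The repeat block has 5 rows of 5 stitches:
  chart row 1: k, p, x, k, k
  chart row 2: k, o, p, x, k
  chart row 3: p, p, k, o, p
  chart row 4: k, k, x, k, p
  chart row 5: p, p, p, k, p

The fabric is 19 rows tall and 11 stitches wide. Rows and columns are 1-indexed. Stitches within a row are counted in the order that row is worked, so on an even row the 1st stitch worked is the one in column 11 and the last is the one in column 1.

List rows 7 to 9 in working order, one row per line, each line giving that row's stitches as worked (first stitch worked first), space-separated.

Row 7: chart row 2, RS - tile across columns 1-11 and work as-is.
Row 8: chart row 3, WS - tiled (columns 1-11): p p k o p p p k o p p; work from column 11 back to 1 with k<->p swapped.
Row 9: chart row 4, RS - tile across columns 1-11 and work as-is.

Result:
k o p x k k o p x k k
k k o p k k k o p k k
k k x k p k k x k p k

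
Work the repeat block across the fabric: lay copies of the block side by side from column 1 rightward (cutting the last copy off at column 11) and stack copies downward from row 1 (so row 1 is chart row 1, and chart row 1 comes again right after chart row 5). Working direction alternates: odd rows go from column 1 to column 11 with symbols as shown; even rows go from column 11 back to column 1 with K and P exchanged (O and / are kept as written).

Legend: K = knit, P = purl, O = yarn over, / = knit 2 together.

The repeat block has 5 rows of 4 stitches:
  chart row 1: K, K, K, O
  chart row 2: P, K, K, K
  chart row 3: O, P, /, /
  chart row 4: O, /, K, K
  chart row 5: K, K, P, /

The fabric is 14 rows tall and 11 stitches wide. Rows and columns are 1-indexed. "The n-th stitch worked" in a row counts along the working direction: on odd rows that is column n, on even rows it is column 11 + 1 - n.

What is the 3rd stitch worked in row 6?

For row 6: chart row = ((6-1) mod 5) + 1 = 1; this is a WS (even) row.
Chart row 1 tiled across columns 1-11: K K K O K K K O K K K
WS: work from column 11 back to column 1 (reverse the tiled row), swapping K<->P (O and / unchanged).
Row 6 as worked: P P P O P P P O P P P
Stitch 3 in working order -> P

Result:
P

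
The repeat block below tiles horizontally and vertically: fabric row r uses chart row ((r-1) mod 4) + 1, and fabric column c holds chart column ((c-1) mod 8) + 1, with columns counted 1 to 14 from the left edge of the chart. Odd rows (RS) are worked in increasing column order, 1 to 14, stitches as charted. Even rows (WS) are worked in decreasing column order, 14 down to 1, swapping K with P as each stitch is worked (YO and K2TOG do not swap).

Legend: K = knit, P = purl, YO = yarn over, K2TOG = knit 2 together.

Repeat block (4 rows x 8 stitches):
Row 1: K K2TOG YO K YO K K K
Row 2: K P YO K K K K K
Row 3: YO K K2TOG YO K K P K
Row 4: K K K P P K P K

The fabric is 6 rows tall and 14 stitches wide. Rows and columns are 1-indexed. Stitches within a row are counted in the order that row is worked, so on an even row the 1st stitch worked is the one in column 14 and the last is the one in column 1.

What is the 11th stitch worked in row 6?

For row 6: chart row = ((6-1) mod 4) + 1 = 2; this is a WS (even) row.
Chart row 2 tiled across columns 1-14: K P YO K K K K K K P YO K K K
WS: work from column 14 back to column 1 (reverse the tiled row), swapping K<->P (YO and K2TOG unchanged).
Row 6 as worked: P P P YO K P P P P P P YO K P
Stitch 11 in working order -> P

Stitch:
P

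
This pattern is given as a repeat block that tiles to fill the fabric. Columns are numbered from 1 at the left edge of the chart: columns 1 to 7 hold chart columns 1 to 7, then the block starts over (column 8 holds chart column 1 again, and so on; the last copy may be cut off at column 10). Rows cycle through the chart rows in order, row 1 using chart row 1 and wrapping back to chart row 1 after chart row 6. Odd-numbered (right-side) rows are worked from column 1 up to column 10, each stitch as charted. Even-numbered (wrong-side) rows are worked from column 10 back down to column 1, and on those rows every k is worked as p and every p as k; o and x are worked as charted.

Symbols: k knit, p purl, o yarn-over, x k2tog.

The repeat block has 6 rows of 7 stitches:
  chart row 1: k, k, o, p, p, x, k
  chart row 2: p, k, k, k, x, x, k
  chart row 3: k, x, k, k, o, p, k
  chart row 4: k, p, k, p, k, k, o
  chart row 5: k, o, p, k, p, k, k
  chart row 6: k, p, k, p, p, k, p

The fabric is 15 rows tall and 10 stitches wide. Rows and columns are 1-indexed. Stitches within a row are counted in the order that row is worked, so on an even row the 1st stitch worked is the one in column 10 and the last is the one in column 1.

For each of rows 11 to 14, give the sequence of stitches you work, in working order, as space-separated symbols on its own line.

Row 11: chart row 5, RS - tile across columns 1-10 and work as-is.
Row 12: chart row 6, WS - tiled (columns 1-10): k p k p p k p k p k; work from column 10 back to 1 with k<->p swapped.
Row 13: chart row 1, RS - tile across columns 1-10 and work as-is.
Row 14: chart row 2, WS - tiled (columns 1-10): p k k k x x k p k k; work from column 10 back to 1 with k<->p swapped.

Rows as worked:
k o p k p k k k o p
p k p k p k k p k p
k k o p p x k k k o
p p k p x x p p p k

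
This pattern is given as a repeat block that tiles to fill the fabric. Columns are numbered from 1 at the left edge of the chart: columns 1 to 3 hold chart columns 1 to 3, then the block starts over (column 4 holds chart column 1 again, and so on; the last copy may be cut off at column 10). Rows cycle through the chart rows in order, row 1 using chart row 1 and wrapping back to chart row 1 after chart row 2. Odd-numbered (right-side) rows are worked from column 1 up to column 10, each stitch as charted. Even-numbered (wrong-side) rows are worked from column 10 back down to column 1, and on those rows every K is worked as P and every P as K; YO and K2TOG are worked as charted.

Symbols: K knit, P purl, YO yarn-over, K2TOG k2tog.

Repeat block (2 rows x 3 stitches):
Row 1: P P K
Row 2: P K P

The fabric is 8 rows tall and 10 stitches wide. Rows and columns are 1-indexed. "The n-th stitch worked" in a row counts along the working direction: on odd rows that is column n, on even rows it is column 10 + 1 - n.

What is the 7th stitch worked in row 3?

Stitch:
P

Derivation:
Row 3: (3-1) mod 2 = 0, so use chart row 1. Odd row -> RS.
Chart row 1 tiled across columns 1-10: P P K P P K P P K P
RS: work column 1 to column 10, symbols as charted — the tiled row is the row as worked.
The 7th stitch worked is P.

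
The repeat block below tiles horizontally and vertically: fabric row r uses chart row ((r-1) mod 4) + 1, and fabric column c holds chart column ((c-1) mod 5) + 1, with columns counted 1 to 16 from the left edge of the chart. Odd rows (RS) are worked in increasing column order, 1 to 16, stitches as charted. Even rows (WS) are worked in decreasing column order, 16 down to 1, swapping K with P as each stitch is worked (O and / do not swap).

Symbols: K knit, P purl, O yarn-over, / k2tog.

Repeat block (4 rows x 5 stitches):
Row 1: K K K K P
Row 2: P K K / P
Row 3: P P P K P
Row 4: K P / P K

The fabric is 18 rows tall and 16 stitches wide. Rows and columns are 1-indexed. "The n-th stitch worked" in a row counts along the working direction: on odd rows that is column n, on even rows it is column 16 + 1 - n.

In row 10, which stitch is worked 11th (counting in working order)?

== STITCH ==
K

Derivation:
Row 10: (10-1) mod 4 = 1, so use chart row 2. Even row -> WS.
Chart row 2 tiled across columns 1-16: P K K / P P K K / P P K K / P P
WS: work from column 16 back to column 1 (reverse the tiled row), swapping K<->P (O and / unchanged).
Row 10 as worked: K K / P P K K / P P K K / P P K
The 11th stitch worked is K.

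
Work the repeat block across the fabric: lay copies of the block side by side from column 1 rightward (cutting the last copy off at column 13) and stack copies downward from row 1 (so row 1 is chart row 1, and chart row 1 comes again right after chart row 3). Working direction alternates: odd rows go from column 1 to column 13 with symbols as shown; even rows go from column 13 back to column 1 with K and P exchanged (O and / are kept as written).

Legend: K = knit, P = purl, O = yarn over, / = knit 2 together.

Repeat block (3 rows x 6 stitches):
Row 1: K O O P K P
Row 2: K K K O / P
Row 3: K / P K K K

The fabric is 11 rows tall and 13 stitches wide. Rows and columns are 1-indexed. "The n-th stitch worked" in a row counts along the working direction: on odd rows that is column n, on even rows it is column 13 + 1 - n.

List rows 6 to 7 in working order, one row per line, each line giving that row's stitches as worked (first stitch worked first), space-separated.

Row 6: chart row 3, WS - tiled (columns 1-13): K / P K K K K / P K K K K; work from column 13 back to 1 with K<->P swapped.
Row 7: chart row 1, RS - tile across columns 1-13 and work as-is.

Result:
P P P P K / P P P P K / P
K O O P K P K O O P K P K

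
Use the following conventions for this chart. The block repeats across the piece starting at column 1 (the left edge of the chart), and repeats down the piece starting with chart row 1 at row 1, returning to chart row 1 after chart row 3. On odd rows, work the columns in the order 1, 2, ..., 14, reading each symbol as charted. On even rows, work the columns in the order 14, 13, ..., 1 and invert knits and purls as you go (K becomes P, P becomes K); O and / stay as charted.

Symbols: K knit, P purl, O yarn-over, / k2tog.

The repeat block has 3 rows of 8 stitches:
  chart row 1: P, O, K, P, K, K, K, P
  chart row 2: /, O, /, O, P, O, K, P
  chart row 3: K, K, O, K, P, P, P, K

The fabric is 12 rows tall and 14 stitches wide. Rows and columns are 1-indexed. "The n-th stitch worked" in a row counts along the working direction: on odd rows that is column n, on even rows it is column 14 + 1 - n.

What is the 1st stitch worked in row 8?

Stitch:
O

Derivation:
Row 8 uses chart row ((8-1) mod 3)+1 = 2. Row 8 is even, so WS.
Chart row 2 tiled across columns 1-14: / O / O P O K P / O / O P O
WS: work from column 14 back to column 1 (reverse the tiled row), swapping K<->P (O and / unchanged).
Row 8 as worked: O K O / O / K P O K O / O /
Counting 1 along the worked row gives O.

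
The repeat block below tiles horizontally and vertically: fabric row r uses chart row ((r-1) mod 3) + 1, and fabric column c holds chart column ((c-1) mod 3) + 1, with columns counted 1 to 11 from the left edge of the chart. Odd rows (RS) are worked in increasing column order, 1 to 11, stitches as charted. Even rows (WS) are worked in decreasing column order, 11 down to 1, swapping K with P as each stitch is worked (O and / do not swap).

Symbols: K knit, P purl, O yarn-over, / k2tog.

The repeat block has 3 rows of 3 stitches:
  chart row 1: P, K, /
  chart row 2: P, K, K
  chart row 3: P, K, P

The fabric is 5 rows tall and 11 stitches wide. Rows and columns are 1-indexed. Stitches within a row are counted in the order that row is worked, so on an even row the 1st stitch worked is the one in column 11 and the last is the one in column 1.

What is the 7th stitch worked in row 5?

Row 5: (5-1) mod 3 = 1, so use chart row 2. Odd row -> RS.
Chart row 2 tiled across columns 1-11: P K K P K K P K K P K
Right side: take the tiled row as-is (worked left to right from column 1).
Stitch 7 in working order -> P

== STITCH ==
P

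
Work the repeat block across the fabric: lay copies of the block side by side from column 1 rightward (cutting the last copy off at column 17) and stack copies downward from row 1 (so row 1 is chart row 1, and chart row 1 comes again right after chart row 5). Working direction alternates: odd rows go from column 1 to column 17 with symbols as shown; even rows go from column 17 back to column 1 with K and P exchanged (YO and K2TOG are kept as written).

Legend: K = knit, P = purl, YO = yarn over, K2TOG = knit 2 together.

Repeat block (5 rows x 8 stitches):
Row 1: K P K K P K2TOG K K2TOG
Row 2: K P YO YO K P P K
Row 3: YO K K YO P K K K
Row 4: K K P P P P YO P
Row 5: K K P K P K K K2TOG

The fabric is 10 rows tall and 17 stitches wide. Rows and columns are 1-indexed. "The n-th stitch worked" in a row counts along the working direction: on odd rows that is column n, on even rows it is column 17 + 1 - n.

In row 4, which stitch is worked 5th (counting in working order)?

== STITCH ==
K

Derivation:
Row 4 uses chart row ((4-1) mod 5)+1 = 4. Row 4 is even, so WS.
Chart row 4 tiled across columns 1-17: K K P P P P YO P K K P P P P YO P K
WS: work from column 17 back to column 1 (reverse the tiled row), swapping K<->P (YO and K2TOG unchanged).
Row 4 as worked: P K YO K K K K P P K YO K K K K P P
Counting 5 along the worked row gives K.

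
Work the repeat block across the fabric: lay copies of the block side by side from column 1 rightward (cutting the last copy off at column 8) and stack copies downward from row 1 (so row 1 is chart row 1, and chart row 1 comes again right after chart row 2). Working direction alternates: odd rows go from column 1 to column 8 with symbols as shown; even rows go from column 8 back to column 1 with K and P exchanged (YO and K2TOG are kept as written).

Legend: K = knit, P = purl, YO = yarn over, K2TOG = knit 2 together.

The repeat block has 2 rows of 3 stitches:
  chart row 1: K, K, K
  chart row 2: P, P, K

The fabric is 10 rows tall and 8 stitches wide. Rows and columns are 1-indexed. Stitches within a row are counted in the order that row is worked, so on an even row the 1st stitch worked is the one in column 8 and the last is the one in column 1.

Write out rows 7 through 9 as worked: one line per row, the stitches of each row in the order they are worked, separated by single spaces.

Row 7: chart row 1, RS - tile across columns 1-8 and work as-is.
Row 8: chart row 2, WS - tiled (columns 1-8): P P K P P K P P; work from column 8 back to 1 with K<->P swapped.
Row 9: chart row 1, RS - tile across columns 1-8 and work as-is.

Rows as worked:
K K K K K K K K
K K P K K P K K
K K K K K K K K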